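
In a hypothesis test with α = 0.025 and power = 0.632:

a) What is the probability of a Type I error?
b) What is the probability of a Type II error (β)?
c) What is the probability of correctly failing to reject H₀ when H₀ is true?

Answer: a) 0.025, b) 0.368, c) 0.975

Derivation:
a) Type I error probability = α = 0.025
b) Power = P(reject H₀ | H₁ true) = 1 - β = 0.632, so Type II error probability = β = 1 - Power = 0.368
c) P(fail to reject H₀ | H₀ true) = 1 - α = 0.975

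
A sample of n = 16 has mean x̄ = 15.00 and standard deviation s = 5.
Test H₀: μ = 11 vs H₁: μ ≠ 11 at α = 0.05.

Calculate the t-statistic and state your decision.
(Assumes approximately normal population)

df = n - 1 = 15
SE = s/√n = 5/√16 = 1.2500
t = (x̄ - μ₀)/SE = (15.00 - 11)/1.2500 = 3.2000
Critical value: t_{0.025,15} = ±2.131
p-value ≈ 0.0060
Decision: reject H₀

Answer: t = 3.2000, reject H₀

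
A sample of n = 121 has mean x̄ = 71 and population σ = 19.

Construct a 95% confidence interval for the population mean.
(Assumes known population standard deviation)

Answer: (67.6145, 74.3855)

Derivation:
Confidence level: 95%, α = 0.05
z_0.025 = 1.960
SE = σ/√n = 19/√121 = 1.7273
Margin of error = 1.960 × 1.7273 = 3.3855
CI: x̄ ± margin = 71 ± 3.3855
CI: (67.6145, 74.3855)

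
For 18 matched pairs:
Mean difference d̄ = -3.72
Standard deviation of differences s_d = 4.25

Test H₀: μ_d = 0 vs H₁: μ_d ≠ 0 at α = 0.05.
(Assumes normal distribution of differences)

df = n - 1 = 17
SE = s_d/√n = 4.25/√18 = 1.0017
t = d̄/SE = -3.72/1.0017 = -3.7137
Critical value: t_{0.025,17} = ±2.110
p-value ≈ 0.0017
Decision: reject H₀

Answer: t = -3.7137, reject H₀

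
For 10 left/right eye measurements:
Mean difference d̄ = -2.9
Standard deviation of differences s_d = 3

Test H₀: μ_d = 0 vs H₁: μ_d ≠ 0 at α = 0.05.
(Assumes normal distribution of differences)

df = n - 1 = 9
SE = s_d/√n = 3/√10 = 0.9487
t = d̄/SE = -2.9/0.9487 = -3.0568
Critical value: t_{0.025,9} = ±2.262
p-value ≈ 0.0136
Decision: reject H₀

Answer: t = -3.0568, reject H₀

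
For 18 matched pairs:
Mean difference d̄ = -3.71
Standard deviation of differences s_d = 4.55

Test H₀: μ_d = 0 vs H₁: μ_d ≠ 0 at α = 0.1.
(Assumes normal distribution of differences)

Answer: t = -3.4595, reject H₀

Derivation:
df = n - 1 = 17
SE = s_d/√n = 4.55/√18 = 1.0724
t = d̄/SE = -3.71/1.0724 = -3.4595
Critical value: t_{0.05,17} = ±1.740
p-value ≈ 0.0030
Decision: reject H₀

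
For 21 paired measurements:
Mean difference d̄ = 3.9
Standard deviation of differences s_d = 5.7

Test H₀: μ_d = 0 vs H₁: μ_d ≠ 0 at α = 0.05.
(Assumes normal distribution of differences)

Answer: t = 3.1356, reject H₀

Derivation:
df = n - 1 = 20
SE = s_d/√n = 5.7/√21 = 1.2438
t = d̄/SE = 3.9/1.2438 = 3.1356
Critical value: t_{0.025,20} = ±2.086
p-value ≈ 0.0052
Decision: reject H₀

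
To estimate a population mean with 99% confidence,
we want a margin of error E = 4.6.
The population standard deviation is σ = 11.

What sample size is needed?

Answer: n = 38

Derivation:
z_0.005 = 2.576
n = (z×σ/E)² = (2.576×11/4.6)²
n = 37.9456
Round up: n = 38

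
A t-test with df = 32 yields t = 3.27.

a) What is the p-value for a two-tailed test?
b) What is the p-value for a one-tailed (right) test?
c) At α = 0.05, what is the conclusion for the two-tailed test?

Using t-distribution with df = 32:
a) Two-tailed: p = 2×P(T > 3.27) = 0.0026
b) One-tailed: p = P(T > 3.27) = 0.0013
c) 0.0026 < 0.05, reject H₀

Answer: a) 0.0026, b) 0.0013, c) reject H₀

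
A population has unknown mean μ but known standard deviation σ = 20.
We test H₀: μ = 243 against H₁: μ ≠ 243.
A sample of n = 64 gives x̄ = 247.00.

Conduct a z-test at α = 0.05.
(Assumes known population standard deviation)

Standard error: SE = σ/√n = 20/√64 = 2.5000
z-statistic: z = (x̄ - μ₀)/SE = (247.00 - 243)/2.5000 = 1.6000
Critical value: ±1.960
p-value = 0.1096
Decision: fail to reject H₀

Answer: z = 1.6000, fail to reject H₀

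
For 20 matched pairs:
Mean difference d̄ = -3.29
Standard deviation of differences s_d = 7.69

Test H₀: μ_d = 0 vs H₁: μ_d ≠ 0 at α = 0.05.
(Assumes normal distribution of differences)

Answer: t = -1.9133, fail to reject H₀

Derivation:
df = n - 1 = 19
SE = s_d/√n = 7.69/√20 = 1.7195
t = d̄/SE = -3.29/1.7195 = -1.9133
Critical value: t_{0.025,19} = ±2.093
p-value ≈ 0.0709
Decision: fail to reject H₀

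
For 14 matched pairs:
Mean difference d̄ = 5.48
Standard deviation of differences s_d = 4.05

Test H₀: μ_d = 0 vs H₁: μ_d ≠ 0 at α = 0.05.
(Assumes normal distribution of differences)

df = n - 1 = 13
SE = s_d/√n = 4.05/√14 = 1.0824
t = d̄/SE = 5.48/1.0824 = 5.0628
Critical value: t_{0.025,13} = ±2.160
p-value ≈ 0.0002
Decision: reject H₀

Answer: t = 5.0628, reject H₀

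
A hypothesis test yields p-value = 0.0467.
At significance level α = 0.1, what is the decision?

Compare p-value to α:
0.0467 < 0.1
Decision: reject H₀

Answer: reject H₀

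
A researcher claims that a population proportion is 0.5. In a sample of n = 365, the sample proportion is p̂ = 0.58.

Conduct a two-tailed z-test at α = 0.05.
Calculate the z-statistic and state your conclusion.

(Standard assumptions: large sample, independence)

Answer: z = 3.0568, reject H₀

Derivation:
H₀: p = 0.5, H₁: p ≠ 0.5
Standard error: SE = √(p₀(1-p₀)/n) = √(0.5×0.5/365) = 0.026171
z-statistic: z = (p̂ - p₀)/SE = (0.58 - 0.5)/0.026171 = 3.0568
Critical value: z_0.025 = ±1.960
p-value = 0.0022
Decision: reject H₀ at α = 0.05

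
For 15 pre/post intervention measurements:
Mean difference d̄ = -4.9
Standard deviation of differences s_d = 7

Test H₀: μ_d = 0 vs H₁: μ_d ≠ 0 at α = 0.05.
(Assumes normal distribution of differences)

df = n - 1 = 14
SE = s_d/√n = 7/√15 = 1.8074
t = d̄/SE = -4.9/1.8074 = -2.7111
Critical value: t_{0.025,14} = ±2.145
p-value ≈ 0.0169
Decision: reject H₀

Answer: t = -2.7111, reject H₀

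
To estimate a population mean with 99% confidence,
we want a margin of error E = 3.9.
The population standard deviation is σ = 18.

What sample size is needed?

z_0.005 = 2.576
n = (z×σ/E)² = (2.576×18/3.9)²
n = 141.3538
Round up: n = 142

Answer: n = 142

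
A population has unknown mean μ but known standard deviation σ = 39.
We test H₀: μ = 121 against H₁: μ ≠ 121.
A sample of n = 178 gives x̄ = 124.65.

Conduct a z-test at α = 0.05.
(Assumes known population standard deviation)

Standard error: SE = σ/√n = 39/√178 = 2.9232
z-statistic: z = (x̄ - μ₀)/SE = (124.65 - 121)/2.9232 = 1.2486
Critical value: ±1.960
p-value = 0.2118
Decision: fail to reject H₀

Answer: z = 1.2486, fail to reject H₀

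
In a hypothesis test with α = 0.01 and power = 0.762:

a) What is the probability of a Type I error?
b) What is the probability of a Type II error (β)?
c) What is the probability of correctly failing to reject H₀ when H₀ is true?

Answer: a) 0.01, b) 0.238, c) 0.99

Derivation:
a) Type I error probability = α = 0.01
b) Power = P(reject H₀ | H₁ true) = 1 - β = 0.762, so Type II error probability = β = 1 - Power = 0.238
c) P(fail to reject H₀ | H₀ true) = 1 - α = 0.99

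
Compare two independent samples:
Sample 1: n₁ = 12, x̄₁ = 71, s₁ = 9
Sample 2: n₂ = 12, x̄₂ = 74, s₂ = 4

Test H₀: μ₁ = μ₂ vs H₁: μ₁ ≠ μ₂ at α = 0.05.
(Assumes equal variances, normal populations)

Pooled variance: s²_p = [11×9² + 11×4²]/(22) = 48.5000
s_p = 6.9642
SE = s_p×√(1/n₁ + 1/n₂) = 6.9642×√(1/12 + 1/12) = 2.8431
t = (x̄₁ - x̄₂)/SE = (71 - 74)/2.8431 = -1.0552
df = 22, t-critical = ±2.074
Decision: fail to reject H₀

Answer: t = -1.0552, fail to reject H₀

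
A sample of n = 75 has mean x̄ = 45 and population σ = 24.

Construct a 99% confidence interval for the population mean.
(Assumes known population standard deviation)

Answer: (37.8611, 52.1389)

Derivation:
Confidence level: 99%, α = 0.01
z_0.005 = 2.576
SE = σ/√n = 24/√75 = 2.7713
Margin of error = 2.576 × 2.7713 = 7.1389
CI: x̄ ± margin = 45 ± 7.1389
CI: (37.8611, 52.1389)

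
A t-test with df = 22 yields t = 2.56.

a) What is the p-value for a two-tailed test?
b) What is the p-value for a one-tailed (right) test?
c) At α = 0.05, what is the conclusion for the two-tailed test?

Using t-distribution with df = 22:
a) Two-tailed: p = 2×P(T > 2.56) = 0.0179
b) One-tailed: p = P(T > 2.56) = 0.0089
c) 0.0179 < 0.05, reject H₀

Answer: a) 0.0179, b) 0.0089, c) reject H₀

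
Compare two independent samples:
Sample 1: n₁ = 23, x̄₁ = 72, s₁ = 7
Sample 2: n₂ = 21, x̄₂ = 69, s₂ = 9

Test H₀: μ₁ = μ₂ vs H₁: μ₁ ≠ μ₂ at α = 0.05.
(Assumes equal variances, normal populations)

Pooled variance: s²_p = [22×7² + 20×9²]/(42) = 64.2381
s_p = 8.0149
SE = s_p×√(1/n₁ + 1/n₂) = 8.0149×√(1/23 + 1/21) = 2.4191
t = (x̄₁ - x̄₂)/SE = (72 - 69)/2.4191 = 1.2401
df = 42, t-critical = ±2.018
Decision: fail to reject H₀

Answer: t = 1.2401, fail to reject H₀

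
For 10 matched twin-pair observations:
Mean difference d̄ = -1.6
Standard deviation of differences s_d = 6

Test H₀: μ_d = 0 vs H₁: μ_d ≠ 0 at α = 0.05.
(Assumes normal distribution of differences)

df = n - 1 = 9
SE = s_d/√n = 6/√10 = 1.8974
t = d̄/SE = -1.6/1.8974 = -0.8433
Critical value: t_{0.025,9} = ±2.262
p-value ≈ 0.4209
Decision: fail to reject H₀

Answer: t = -0.8433, fail to reject H₀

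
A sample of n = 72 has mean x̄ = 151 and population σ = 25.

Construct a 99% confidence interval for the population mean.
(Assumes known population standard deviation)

Answer: (143.4103, 158.5897)

Derivation:
Confidence level: 99%, α = 0.01
z_0.005 = 2.576
SE = σ/√n = 25/√72 = 2.9463
Margin of error = 2.576 × 2.9463 = 7.5897
CI: x̄ ± margin = 151 ± 7.5897
CI: (143.4103, 158.5897)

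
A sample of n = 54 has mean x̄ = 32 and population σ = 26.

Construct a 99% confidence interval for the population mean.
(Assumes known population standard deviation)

Confidence level: 99%, α = 0.01
z_0.005 = 2.576
SE = σ/√n = 26/√54 = 3.5382
Margin of error = 2.576 × 3.5382 = 9.1144
CI: x̄ ± margin = 32 ± 9.1144
CI: (22.8856, 41.1144)

Answer: (22.8856, 41.1144)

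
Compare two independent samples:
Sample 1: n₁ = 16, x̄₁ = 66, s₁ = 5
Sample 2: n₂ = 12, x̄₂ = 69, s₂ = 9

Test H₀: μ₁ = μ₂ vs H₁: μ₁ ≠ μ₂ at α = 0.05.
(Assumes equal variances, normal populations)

Pooled variance: s²_p = [15×5² + 11×9²]/(26) = 48.6923
s_p = 6.9780
SE = s_p×√(1/n₁ + 1/n₂) = 6.9780×√(1/16 + 1/12) = 2.6648
t = (x̄₁ - x̄₂)/SE = (66 - 69)/2.6648 = -1.1258
df = 26, t-critical = ±2.056
Decision: fail to reject H₀

Answer: t = -1.1258, fail to reject H₀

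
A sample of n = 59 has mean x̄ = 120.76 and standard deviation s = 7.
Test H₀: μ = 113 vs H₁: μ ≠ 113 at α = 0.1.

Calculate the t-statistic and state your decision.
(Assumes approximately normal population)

Answer: t = 8.5153, reject H₀

Derivation:
df = n - 1 = 58
SE = s/√n = 7/√59 = 0.9113
t = (x̄ - μ₀)/SE = (120.76 - 113)/0.9113 = 8.5153
Critical value: t_{0.05,58} = ±1.672
p-value < 0.0001
Decision: reject H₀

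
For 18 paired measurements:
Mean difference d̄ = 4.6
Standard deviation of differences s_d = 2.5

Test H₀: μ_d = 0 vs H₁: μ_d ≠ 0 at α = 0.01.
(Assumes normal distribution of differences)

Answer: t = 7.8059, reject H₀

Derivation:
df = n - 1 = 17
SE = s_d/√n = 2.5/√18 = 0.5893
t = d̄/SE = 4.6/0.5893 = 7.8059
Critical value: t_{0.005,17} = ±2.898
p-value < 0.0001
Decision: reject H₀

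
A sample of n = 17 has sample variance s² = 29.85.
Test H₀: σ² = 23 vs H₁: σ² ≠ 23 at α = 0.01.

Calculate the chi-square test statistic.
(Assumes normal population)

df = n - 1 = 16
χ² = (n-1)s²/σ₀² = 16×29.85/23 = 20.7652
Critical values: χ²_{0.995,16} = 5.142, χ²_{0.005,16} = 34.267
Rejection region: χ² < 5.142 or χ² > 34.267
Decision: fail to reject H₀

Answer: χ² = 20.7652, fail to reject H₀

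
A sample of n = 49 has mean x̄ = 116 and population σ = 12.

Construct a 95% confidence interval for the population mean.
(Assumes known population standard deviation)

Answer: (112.6400, 119.3600)

Derivation:
Confidence level: 95%, α = 0.05
z_0.025 = 1.960
SE = σ/√n = 12/√49 = 1.7143
Margin of error = 1.960 × 1.7143 = 3.3600
CI: x̄ ± margin = 116 ± 3.3600
CI: (112.6400, 119.3600)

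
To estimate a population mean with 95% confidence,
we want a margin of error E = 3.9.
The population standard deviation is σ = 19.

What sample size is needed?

Answer: n = 92

Derivation:
z_0.025 = 1.960
n = (z×σ/E)² = (1.960×19/3.9)²
n = 91.1780
Round up: n = 92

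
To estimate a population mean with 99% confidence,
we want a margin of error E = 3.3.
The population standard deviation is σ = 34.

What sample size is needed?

Answer: n = 705

Derivation:
z_0.005 = 2.576
n = (z×σ/E)² = (2.576×34/3.3)²
n = 704.4038
Round up: n = 705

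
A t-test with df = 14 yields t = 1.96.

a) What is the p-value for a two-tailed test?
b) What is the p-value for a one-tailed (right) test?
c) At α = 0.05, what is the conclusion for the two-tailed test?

Answer: a) 0.0702, b) 0.0351, c) fail to reject H₀

Derivation:
Using t-distribution with df = 14:
a) Two-tailed: p = 2×P(T > 1.96) = 0.0702
b) One-tailed: p = P(T > 1.96) = 0.0351
c) 0.0702 ≥ 0.05, fail to reject H₀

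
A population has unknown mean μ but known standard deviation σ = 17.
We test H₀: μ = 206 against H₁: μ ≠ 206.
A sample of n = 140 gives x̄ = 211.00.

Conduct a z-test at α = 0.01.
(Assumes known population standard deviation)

Standard error: SE = σ/√n = 17/√140 = 1.4368
z-statistic: z = (x̄ - μ₀)/SE = (211.00 - 206)/1.4368 = 3.4800
Critical value: ±2.576
p-value = 0.0005
Decision: reject H₀

Answer: z = 3.4800, reject H₀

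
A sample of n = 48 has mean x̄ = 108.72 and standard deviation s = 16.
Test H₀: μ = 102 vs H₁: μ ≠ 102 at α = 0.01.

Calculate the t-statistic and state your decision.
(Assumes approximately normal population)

df = n - 1 = 47
SE = s/√n = 16/√48 = 2.3094
t = (x̄ - μ₀)/SE = (108.72 - 102)/2.3094 = 2.9098
Critical value: t_{0.005,47} = ±2.685
p-value ≈ 0.0055
Decision: reject H₀

Answer: t = 2.9098, reject H₀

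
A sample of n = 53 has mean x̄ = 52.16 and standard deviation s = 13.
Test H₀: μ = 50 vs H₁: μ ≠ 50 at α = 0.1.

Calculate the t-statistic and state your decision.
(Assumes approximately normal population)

df = n - 1 = 52
SE = s/√n = 13/√53 = 1.7857
t = (x̄ - μ₀)/SE = (52.16 - 50)/1.7857 = 1.2096
Critical value: t_{0.05,52} = ±1.675
p-value ≈ 0.2319
Decision: fail to reject H₀

Answer: t = 1.2096, fail to reject H₀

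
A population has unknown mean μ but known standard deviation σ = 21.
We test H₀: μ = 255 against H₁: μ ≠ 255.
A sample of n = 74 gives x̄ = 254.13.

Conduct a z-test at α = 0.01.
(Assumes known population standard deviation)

Standard error: SE = σ/√n = 21/√74 = 2.4412
z-statistic: z = (x̄ - μ₀)/SE = (254.13 - 255)/2.4412 = -0.3564
Critical value: ±2.576
p-value = 0.7215
Decision: fail to reject H₀

Answer: z = -0.3564, fail to reject H₀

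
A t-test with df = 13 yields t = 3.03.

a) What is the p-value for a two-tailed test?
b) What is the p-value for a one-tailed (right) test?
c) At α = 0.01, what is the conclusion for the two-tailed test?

Answer: a) 0.0097, b) 0.0048, c) reject H₀

Derivation:
Using t-distribution with df = 13:
a) Two-tailed: p = 2×P(T > 3.03) = 0.0097
b) One-tailed: p = P(T > 3.03) = 0.0048
c) 0.0097 < 0.01, reject H₀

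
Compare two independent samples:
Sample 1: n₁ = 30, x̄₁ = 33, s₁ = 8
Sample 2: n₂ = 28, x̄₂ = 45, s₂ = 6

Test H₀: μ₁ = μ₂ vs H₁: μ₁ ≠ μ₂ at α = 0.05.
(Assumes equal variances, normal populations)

Answer: t = -6.4264, reject H₀

Derivation:
Pooled variance: s²_p = [29×8² + 27×6²]/(56) = 50.5000
s_p = 7.1063
SE = s_p×√(1/n₁ + 1/n₂) = 7.1063×√(1/30 + 1/28) = 1.8673
t = (x̄₁ - x̄₂)/SE = (33 - 45)/1.8673 = -6.4264
df = 56, t-critical = ±2.003
Decision: reject H₀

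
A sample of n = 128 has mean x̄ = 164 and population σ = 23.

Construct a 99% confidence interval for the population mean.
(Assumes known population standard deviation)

Confidence level: 99%, α = 0.01
z_0.005 = 2.576
SE = σ/√n = 23/√128 = 2.0329
Margin of error = 2.576 × 2.0329 = 5.2368
CI: x̄ ± margin = 164 ± 5.2368
CI: (158.7632, 169.2368)

Answer: (158.7632, 169.2368)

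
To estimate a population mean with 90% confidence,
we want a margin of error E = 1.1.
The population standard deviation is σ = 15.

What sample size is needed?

Answer: n = 504

Derivation:
z_0.05 = 1.645
n = (z×σ/E)² = (1.645×15/1.1)²
n = 503.1865
Round up: n = 504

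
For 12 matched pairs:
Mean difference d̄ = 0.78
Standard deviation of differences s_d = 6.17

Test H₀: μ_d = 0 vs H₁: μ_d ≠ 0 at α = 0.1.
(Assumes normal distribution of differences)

Answer: t = 0.4379, fail to reject H₀

Derivation:
df = n - 1 = 11
SE = s_d/√n = 6.17/√12 = 1.7811
t = d̄/SE = 0.78/1.7811 = 0.4379
Critical value: t_{0.05,11} = ±1.796
p-value ≈ 0.6699
Decision: fail to reject H₀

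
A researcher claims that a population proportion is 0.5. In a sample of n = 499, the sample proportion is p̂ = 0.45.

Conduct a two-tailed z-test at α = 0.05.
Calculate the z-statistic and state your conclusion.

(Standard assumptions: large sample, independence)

H₀: p = 0.5, H₁: p ≠ 0.5
Standard error: SE = √(p₀(1-p₀)/n) = √(0.5×0.5/499) = 0.022383
z-statistic: z = (p̂ - p₀)/SE = (0.45 - 0.5)/0.022383 = -2.2338
Critical value: z_0.025 = ±1.960
p-value = 0.0255
Decision: reject H₀ at α = 0.05

Answer: z = -2.2338, reject H₀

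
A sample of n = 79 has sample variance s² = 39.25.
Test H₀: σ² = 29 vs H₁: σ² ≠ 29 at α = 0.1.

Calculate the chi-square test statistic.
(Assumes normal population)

df = n - 1 = 78
χ² = (n-1)s²/σ₀² = 78×39.25/29 = 105.5690
Critical values: χ²_{0.95,78} = 58.654, χ²_{0.05,78} = 99.617
Rejection region: χ² < 58.654 or χ² > 99.617
Decision: reject H₀

Answer: χ² = 105.5690, reject H₀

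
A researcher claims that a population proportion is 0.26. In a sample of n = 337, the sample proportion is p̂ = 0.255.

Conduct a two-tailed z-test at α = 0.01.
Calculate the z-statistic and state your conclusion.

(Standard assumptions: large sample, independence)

H₀: p = 0.26, H₁: p ≠ 0.26
Standard error: SE = √(p₀(1-p₀)/n) = √(0.26×0.74/337) = 0.023894
z-statistic: z = (p̂ - p₀)/SE = (0.255 - 0.26)/0.023894 = -0.2093
Critical value: z_0.005 = ±2.576
p-value = 0.8342
Decision: fail to reject H₀ at α = 0.01

Answer: z = -0.2093, fail to reject H₀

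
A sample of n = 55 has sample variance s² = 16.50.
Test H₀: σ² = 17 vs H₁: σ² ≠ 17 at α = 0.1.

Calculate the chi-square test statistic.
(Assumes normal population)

Answer: χ² = 52.4118, fail to reject H₀

Derivation:
df = n - 1 = 54
χ² = (n-1)s²/σ₀² = 54×16.50/17 = 52.4118
Critical values: χ²_{0.95,54} = 38.116, χ²_{0.05,54} = 72.153
Rejection region: χ² < 38.116 or χ² > 72.153
Decision: fail to reject H₀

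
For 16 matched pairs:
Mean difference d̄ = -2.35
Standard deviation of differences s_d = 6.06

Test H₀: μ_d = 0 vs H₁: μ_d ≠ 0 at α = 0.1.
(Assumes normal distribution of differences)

df = n - 1 = 15
SE = s_d/√n = 6.06/√16 = 1.5150
t = d̄/SE = -2.35/1.5150 = -1.5512
Critical value: t_{0.05,15} = ±1.753
p-value ≈ 0.1417
Decision: fail to reject H₀

Answer: t = -1.5512, fail to reject H₀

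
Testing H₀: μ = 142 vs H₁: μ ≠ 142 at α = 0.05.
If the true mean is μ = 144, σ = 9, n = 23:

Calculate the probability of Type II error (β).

Answer: β ≈ 0.8132

Derivation:
SE = σ/√n = 9/√23 = 1.8766
Critical values: μ₀ ± z_0.025×SE = 142 ± 1.960×1.8766
Acceptance region: (138.3219, 145.6781)
Under H₁ (μ = 144): z_high = (145.6781 - 144)/1.8766 = 0.8942, z_low = (138.3219 - 144)/1.8766 = -3.0257
β = P(not reject | H₁) = Φ(0.8942) - Φ(-3.0257) ≈ 0.8132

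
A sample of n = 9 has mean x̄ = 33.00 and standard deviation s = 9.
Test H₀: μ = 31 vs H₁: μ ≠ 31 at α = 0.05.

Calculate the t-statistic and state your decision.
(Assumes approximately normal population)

Answer: t = 0.6667, fail to reject H₀

Derivation:
df = n - 1 = 8
SE = s/√n = 9/√9 = 3.0000
t = (x̄ - μ₀)/SE = (33.00 - 31)/3.0000 = 0.6667
Critical value: t_{0.025,8} = ±2.306
p-value ≈ 0.5237
Decision: fail to reject H₀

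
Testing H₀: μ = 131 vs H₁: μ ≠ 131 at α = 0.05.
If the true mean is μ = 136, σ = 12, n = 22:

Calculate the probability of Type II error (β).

SE = σ/√n = 12/√22 = 2.5584
Critical values: μ₀ ± z_0.025×SE = 131 ± 1.960×2.5584
Acceptance region: (125.9855, 136.0145)
Under H₁ (μ = 136): z_high = (136.0145 - 136)/2.5584 = 0.0057, z_low = (125.9855 - 136)/2.5584 = -3.9144
β = P(not reject | H₁) = Φ(0.0057) - Φ(-3.9144) ≈ 0.5022

Answer: β ≈ 0.5022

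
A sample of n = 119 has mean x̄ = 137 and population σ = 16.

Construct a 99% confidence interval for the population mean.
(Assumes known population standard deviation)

Answer: (133.2218, 140.7782)

Derivation:
Confidence level: 99%, α = 0.01
z_0.005 = 2.576
SE = σ/√n = 16/√119 = 1.4667
Margin of error = 2.576 × 1.4667 = 3.7782
CI: x̄ ± margin = 137 ± 3.7782
CI: (133.2218, 140.7782)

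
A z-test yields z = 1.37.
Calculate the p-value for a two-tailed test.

Answer: p-value ≈ 0.1707

Derivation:
For z = 1.37:
p = 2×P(Z > |1.37|) = 2×(1 - Φ(1.37)) = 0.1707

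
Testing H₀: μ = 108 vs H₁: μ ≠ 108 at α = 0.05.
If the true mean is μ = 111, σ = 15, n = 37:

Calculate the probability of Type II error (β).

SE = σ/√n = 15/√37 = 2.4660
Critical values: μ₀ ± z_0.025×SE = 108 ± 1.960×2.4660
Acceptance region: (103.1666, 112.8334)
Under H₁ (μ = 111): z_high = (112.8334 - 111)/2.4660 = 0.7435, z_low = (103.1666 - 111)/2.4660 = -3.1766
β = P(not reject | H₁) = Φ(0.7435) - Φ(-3.1766) ≈ 0.7707

Answer: β ≈ 0.7707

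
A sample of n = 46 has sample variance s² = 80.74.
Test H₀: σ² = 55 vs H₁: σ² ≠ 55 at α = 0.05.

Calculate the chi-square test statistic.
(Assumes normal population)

Answer: χ² = 66.0600, reject H₀

Derivation:
df = n - 1 = 45
χ² = (n-1)s²/σ₀² = 45×80.74/55 = 66.0600
Critical values: χ²_{0.975,45} = 28.366, χ²_{0.025,45} = 65.410
Rejection region: χ² < 28.366 or χ² > 65.410
Decision: reject H₀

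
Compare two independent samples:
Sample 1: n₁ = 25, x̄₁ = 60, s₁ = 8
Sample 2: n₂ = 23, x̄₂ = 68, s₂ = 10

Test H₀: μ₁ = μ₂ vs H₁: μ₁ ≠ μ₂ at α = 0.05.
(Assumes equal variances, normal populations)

Answer: t = -3.0724, reject H₀

Derivation:
Pooled variance: s²_p = [24×8² + 22×10²]/(46) = 81.2174
s_p = 9.0121
SE = s_p×√(1/n₁ + 1/n₂) = 9.0121×√(1/25 + 1/23) = 2.6038
t = (x̄₁ - x̄₂)/SE = (60 - 68)/2.6038 = -3.0724
df = 46, t-critical = ±2.013
Decision: reject H₀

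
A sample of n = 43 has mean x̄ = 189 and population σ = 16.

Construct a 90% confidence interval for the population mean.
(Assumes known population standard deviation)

Answer: (184.9862, 193.0138)

Derivation:
Confidence level: 90%, α = 0.1
z_0.05 = 1.645
SE = σ/√n = 16/√43 = 2.4400
Margin of error = 1.645 × 2.4400 = 4.0138
CI: x̄ ± margin = 189 ± 4.0138
CI: (184.9862, 193.0138)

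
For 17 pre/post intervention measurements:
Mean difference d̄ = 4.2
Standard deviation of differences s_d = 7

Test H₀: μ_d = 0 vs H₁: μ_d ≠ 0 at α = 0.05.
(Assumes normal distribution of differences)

Answer: t = 2.4739, reject H₀

Derivation:
df = n - 1 = 16
SE = s_d/√n = 7/√17 = 1.6977
t = d̄/SE = 4.2/1.6977 = 2.4739
Critical value: t_{0.025,16} = ±2.120
p-value ≈ 0.0249
Decision: reject H₀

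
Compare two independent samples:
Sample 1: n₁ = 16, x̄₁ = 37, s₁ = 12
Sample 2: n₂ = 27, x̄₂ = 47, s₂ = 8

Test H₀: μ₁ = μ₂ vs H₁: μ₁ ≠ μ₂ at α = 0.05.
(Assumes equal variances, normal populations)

Pooled variance: s²_p = [15×12² + 26×8²]/(41) = 93.2683
s_p = 9.6576
SE = s_p×√(1/n₁ + 1/n₂) = 9.6576×√(1/16 + 1/27) = 3.0469
t = (x̄₁ - x̄₂)/SE = (37 - 47)/3.0469 = -3.2820
df = 41, t-critical = ±2.020
Decision: reject H₀

Answer: t = -3.2820, reject H₀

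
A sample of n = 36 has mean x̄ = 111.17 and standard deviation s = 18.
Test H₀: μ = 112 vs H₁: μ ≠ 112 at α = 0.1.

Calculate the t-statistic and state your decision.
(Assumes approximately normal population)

df = n - 1 = 35
SE = s/√n = 18/√36 = 3.0000
t = (x̄ - μ₀)/SE = (111.17 - 112)/3.0000 = -0.2767
Critical value: t_{0.05,35} = ±1.690
p-value ≈ 0.7836
Decision: fail to reject H₀

Answer: t = -0.2767, fail to reject H₀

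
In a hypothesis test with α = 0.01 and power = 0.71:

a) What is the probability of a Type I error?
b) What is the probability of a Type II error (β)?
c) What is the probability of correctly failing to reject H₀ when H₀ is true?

a) Type I error probability = α = 0.01
b) Power = P(reject H₀ | H₁ true) = 1 - β = 0.71, so Type II error probability = β = 1 - Power = 0.29
c) P(fail to reject H₀ | H₀ true) = 1 - α = 0.99

Answer: a) 0.01, b) 0.29, c) 0.99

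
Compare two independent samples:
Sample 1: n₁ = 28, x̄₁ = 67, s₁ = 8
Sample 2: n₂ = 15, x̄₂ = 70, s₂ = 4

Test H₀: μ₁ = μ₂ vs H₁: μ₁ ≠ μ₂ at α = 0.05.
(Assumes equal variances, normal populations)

Pooled variance: s²_p = [27×8² + 14×4²]/(41) = 47.6098
s_p = 6.9000
SE = s_p×√(1/n₁ + 1/n₂) = 6.9000×√(1/28 + 1/15) = 2.2078
t = (x̄₁ - x̄₂)/SE = (67 - 70)/2.2078 = -1.3588
df = 41, t-critical = ±2.020
Decision: fail to reject H₀

Answer: t = -1.3588, fail to reject H₀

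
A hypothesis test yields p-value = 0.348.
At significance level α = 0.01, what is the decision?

Answer: fail to reject H₀

Derivation:
Compare p-value to α:
0.348 ≥ 0.01
Decision: fail to reject H₀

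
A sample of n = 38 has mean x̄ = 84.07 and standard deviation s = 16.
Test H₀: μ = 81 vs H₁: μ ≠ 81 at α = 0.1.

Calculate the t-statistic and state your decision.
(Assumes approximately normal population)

df = n - 1 = 37
SE = s/√n = 16/√38 = 2.5955
t = (x̄ - μ₀)/SE = (84.07 - 81)/2.5955 = 1.1828
Critical value: t_{0.05,37} = ±1.687
p-value ≈ 0.2444
Decision: fail to reject H₀

Answer: t = 1.1828, fail to reject H₀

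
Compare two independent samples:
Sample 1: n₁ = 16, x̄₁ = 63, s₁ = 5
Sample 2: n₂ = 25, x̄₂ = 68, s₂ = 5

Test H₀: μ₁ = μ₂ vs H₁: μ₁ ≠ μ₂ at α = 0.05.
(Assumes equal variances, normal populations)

Pooled variance: s²_p = [15×5² + 24×5²]/(39) = 25.0000
s_p = 5.0000
SE = s_p×√(1/n₁ + 1/n₂) = 5.0000×√(1/16 + 1/25) = 1.6008
t = (x̄₁ - x̄₂)/SE = (63 - 68)/1.6008 = -3.1234
df = 39, t-critical = ±2.023
Decision: reject H₀

Answer: t = -3.1234, reject H₀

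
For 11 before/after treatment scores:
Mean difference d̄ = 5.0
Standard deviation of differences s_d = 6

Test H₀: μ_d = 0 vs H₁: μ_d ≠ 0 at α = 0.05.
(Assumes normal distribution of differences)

Answer: t = 2.7638, reject H₀

Derivation:
df = n - 1 = 10
SE = s_d/√n = 6/√11 = 1.8091
t = d̄/SE = 5.0/1.8091 = 2.7638
Critical value: t_{0.025,10} = ±2.228
p-value ≈ 0.0200
Decision: reject H₀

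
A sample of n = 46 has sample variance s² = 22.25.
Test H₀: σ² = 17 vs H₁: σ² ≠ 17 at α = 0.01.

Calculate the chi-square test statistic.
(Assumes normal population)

Answer: χ² = 58.8971, fail to reject H₀

Derivation:
df = n - 1 = 45
χ² = (n-1)s²/σ₀² = 45×22.25/17 = 58.8971
Critical values: χ²_{0.995,45} = 24.311, χ²_{0.005,45} = 73.166
Rejection region: χ² < 24.311 or χ² > 73.166
Decision: fail to reject H₀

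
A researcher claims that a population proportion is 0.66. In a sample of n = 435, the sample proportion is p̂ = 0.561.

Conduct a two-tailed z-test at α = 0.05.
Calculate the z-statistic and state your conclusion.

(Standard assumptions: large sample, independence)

Answer: z = -4.3587, reject H₀

Derivation:
H₀: p = 0.66, H₁: p ≠ 0.66
Standard error: SE = √(p₀(1-p₀)/n) = √(0.66×0.34/435) = 0.022713
z-statistic: z = (p̂ - p₀)/SE = (0.561 - 0.66)/0.022713 = -4.3587
Critical value: z_0.025 = ±1.960
p-value < 0.0001
Decision: reject H₀ at α = 0.05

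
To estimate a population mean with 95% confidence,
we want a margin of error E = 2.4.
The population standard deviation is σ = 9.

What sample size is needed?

Answer: n = 55

Derivation:
z_0.025 = 1.960
n = (z×σ/E)² = (1.960×9/2.4)²
n = 54.0225
Round up: n = 55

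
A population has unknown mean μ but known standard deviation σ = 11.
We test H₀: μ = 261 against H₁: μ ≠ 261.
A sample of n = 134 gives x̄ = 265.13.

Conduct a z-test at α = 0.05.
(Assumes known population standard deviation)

Standard error: SE = σ/√n = 11/√134 = 0.9503
z-statistic: z = (x̄ - μ₀)/SE = (265.13 - 261)/0.9503 = 4.3460
Critical value: ±1.960
p-value < 0.0001
Decision: reject H₀

Answer: z = 4.3460, reject H₀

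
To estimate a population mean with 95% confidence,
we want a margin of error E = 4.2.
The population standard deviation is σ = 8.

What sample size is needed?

z_0.025 = 1.960
n = (z×σ/E)² = (1.960×8/4.2)²
n = 13.9378
Round up: n = 14

Answer: n = 14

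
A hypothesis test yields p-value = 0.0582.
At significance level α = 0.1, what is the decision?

Answer: reject H₀

Derivation:
Compare p-value to α:
0.0582 < 0.1
Decision: reject H₀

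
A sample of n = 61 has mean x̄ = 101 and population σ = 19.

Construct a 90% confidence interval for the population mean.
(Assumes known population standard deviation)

Answer: (96.9982, 105.0018)

Derivation:
Confidence level: 90%, α = 0.1
z_0.05 = 1.645
SE = σ/√n = 19/√61 = 2.4327
Margin of error = 1.645 × 2.4327 = 4.0018
CI: x̄ ± margin = 101 ± 4.0018
CI: (96.9982, 105.0018)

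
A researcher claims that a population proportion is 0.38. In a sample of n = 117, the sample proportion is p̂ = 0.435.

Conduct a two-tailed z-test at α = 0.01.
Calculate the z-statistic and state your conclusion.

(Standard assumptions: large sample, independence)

H₀: p = 0.38, H₁: p ≠ 0.38
Standard error: SE = √(p₀(1-p₀)/n) = √(0.38×0.62/117) = 0.044874
z-statistic: z = (p̂ - p₀)/SE = (0.435 - 0.38)/0.044874 = 1.2257
Critical value: z_0.005 = ±2.576
p-value = 0.2203
Decision: fail to reject H₀ at α = 0.01

Answer: z = 1.2257, fail to reject H₀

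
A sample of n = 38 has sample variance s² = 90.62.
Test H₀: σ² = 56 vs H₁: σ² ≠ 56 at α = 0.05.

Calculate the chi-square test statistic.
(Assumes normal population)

Answer: χ² = 59.8739, reject H₀

Derivation:
df = n - 1 = 37
χ² = (n-1)s²/σ₀² = 37×90.62/56 = 59.8739
Critical values: χ²_{0.975,37} = 22.106, χ²_{0.025,37} = 55.668
Rejection region: χ² < 22.106 or χ² > 55.668
Decision: reject H₀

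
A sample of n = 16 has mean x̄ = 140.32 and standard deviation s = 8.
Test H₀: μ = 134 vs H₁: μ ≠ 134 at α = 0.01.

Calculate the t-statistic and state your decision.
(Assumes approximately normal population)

Answer: t = 3.1600, reject H₀

Derivation:
df = n - 1 = 15
SE = s/√n = 8/√16 = 2.0000
t = (x̄ - μ₀)/SE = (140.32 - 134)/2.0000 = 3.1600
Critical value: t_{0.005,15} = ±2.947
p-value ≈ 0.0065
Decision: reject H₀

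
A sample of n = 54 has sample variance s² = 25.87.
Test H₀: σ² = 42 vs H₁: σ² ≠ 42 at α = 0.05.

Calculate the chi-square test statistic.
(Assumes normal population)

df = n - 1 = 53
χ² = (n-1)s²/σ₀² = 53×25.87/42 = 32.6455
Critical values: χ²_{0.975,53} = 34.776, χ²_{0.025,53} = 75.002
Rejection region: χ² < 34.776 or χ² > 75.002
Decision: reject H₀

Answer: χ² = 32.6455, reject H₀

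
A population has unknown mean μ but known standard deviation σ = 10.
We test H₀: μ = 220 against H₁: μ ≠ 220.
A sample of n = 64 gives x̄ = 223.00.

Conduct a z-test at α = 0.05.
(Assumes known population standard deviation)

Standard error: SE = σ/√n = 10/√64 = 1.2500
z-statistic: z = (x̄ - μ₀)/SE = (223.00 - 220)/1.2500 = 2.4000
Critical value: ±1.960
p-value = 0.0164
Decision: reject H₀

Answer: z = 2.4000, reject H₀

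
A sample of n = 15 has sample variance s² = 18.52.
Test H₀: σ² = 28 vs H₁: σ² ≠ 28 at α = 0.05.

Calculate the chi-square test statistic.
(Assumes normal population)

df = n - 1 = 14
χ² = (n-1)s²/σ₀² = 14×18.52/28 = 9.2600
Critical values: χ²_{0.975,14} = 5.629, χ²_{0.025,14} = 26.119
Rejection region: χ² < 5.629 or χ² > 26.119
Decision: fail to reject H₀

Answer: χ² = 9.2600, fail to reject H₀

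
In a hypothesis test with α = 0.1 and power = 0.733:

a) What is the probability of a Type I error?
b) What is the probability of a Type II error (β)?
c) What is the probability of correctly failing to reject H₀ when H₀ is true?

Answer: a) 0.1, b) 0.267, c) 0.9

Derivation:
a) Type I error probability = α = 0.1
b) Power = P(reject H₀ | H₁ true) = 1 - β = 0.733, so Type II error probability = β = 1 - Power = 0.267
c) P(fail to reject H₀ | H₀ true) = 1 - α = 0.9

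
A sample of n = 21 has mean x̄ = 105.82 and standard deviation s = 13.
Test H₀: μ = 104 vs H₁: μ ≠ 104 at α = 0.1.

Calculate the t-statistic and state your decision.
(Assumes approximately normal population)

df = n - 1 = 20
SE = s/√n = 13/√21 = 2.8368
t = (x̄ - μ₀)/SE = (105.82 - 104)/2.8368 = 0.6416
Critical value: t_{0.05,20} = ±1.725
p-value ≈ 0.5284
Decision: fail to reject H₀

Answer: t = 0.6416, fail to reject H₀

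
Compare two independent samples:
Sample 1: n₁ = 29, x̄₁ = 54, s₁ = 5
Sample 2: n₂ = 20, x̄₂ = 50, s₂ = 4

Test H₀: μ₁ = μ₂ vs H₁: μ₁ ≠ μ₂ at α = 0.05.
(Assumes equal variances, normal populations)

Pooled variance: s²_p = [28×5² + 19×4²]/(47) = 21.3617
s_p = 4.6219
SE = s_p×√(1/n₁ + 1/n₂) = 4.6219×√(1/29 + 1/20) = 1.3434
t = (x̄₁ - x̄₂)/SE = (54 - 50)/1.3434 = 2.9775
df = 47, t-critical = ±2.012
Decision: reject H₀

Answer: t = 2.9775, reject H₀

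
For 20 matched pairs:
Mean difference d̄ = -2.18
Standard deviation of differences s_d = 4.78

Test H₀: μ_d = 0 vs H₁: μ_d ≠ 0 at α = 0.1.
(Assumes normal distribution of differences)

Answer: t = -2.0397, reject H₀

Derivation:
df = n - 1 = 19
SE = s_d/√n = 4.78/√20 = 1.0688
t = d̄/SE = -2.18/1.0688 = -2.0397
Critical value: t_{0.05,19} = ±1.729
p-value ≈ 0.0555
Decision: reject H₀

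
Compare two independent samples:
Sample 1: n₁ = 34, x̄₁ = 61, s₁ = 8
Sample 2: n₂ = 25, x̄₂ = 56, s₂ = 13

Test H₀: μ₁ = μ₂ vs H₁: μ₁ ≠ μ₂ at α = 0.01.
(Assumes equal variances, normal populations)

Pooled variance: s²_p = [33×8² + 24×13²]/(57) = 108.2105
s_p = 10.4024
SE = s_p×√(1/n₁ + 1/n₂) = 10.4024×√(1/34 + 1/25) = 2.7406
t = (x̄₁ - x̄₂)/SE = (61 - 56)/2.7406 = 1.8244
df = 57, t-critical = ±2.665
Decision: fail to reject H₀

Answer: t = 1.8244, fail to reject H₀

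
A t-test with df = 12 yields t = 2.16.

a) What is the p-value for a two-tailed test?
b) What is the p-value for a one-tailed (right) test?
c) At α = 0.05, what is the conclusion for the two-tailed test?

Using t-distribution with df = 12:
a) Two-tailed: p = 2×P(T > 2.16) = 0.0517
b) One-tailed: p = P(T > 2.16) = 0.0259
c) 0.0517 ≥ 0.05, fail to reject H₀

Answer: a) 0.0517, b) 0.0259, c) fail to reject H₀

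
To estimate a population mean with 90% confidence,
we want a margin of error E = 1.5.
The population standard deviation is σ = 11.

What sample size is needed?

Answer: n = 146

Derivation:
z_0.05 = 1.645
n = (z×σ/E)² = (1.645×11/1.5)²
n = 145.5240
Round up: n = 146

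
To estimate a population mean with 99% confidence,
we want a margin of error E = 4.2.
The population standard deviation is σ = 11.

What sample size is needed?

Answer: n = 46

Derivation:
z_0.005 = 2.576
n = (z×σ/E)² = (2.576×11/4.2)²
n = 45.5175
Round up: n = 46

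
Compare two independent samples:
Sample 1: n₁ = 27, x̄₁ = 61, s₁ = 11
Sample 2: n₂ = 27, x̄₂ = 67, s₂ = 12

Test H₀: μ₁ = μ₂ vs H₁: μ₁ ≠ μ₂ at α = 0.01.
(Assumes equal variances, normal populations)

Pooled variance: s²_p = [26×11² + 26×12²]/(52) = 132.5000
s_p = 11.5109
SE = s_p×√(1/n₁ + 1/n₂) = 11.5109×√(1/27 + 1/27) = 3.1329
t = (x̄₁ - x̄₂)/SE = (61 - 67)/3.1329 = -1.9152
df = 52, t-critical = ±2.674
Decision: fail to reject H₀

Answer: t = -1.9152, fail to reject H₀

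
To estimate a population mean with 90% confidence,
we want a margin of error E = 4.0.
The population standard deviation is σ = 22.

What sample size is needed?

z_0.05 = 1.645
n = (z×σ/E)² = (1.645×22/4.0)²
n = 81.8573
Round up: n = 82

Answer: n = 82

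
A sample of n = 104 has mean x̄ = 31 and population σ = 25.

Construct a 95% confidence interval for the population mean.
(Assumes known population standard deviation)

Answer: (26.1951, 35.8049)

Derivation:
Confidence level: 95%, α = 0.05
z_0.025 = 1.960
SE = σ/√n = 25/√104 = 2.4515
Margin of error = 1.960 × 2.4515 = 4.8049
CI: x̄ ± margin = 31 ± 4.8049
CI: (26.1951, 35.8049)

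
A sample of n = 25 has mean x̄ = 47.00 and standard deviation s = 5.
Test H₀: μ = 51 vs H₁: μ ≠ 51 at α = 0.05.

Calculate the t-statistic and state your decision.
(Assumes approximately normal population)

Answer: t = -4.0000, reject H₀

Derivation:
df = n - 1 = 24
SE = s/√n = 5/√25 = 1.0000
t = (x̄ - μ₀)/SE = (47.00 - 51)/1.0000 = -4.0000
Critical value: t_{0.025,24} = ±2.064
p-value ≈ 0.0005
Decision: reject H₀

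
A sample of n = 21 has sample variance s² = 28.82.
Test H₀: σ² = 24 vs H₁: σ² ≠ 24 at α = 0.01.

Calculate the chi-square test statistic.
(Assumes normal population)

Answer: χ² = 24.0167, fail to reject H₀

Derivation:
df = n - 1 = 20
χ² = (n-1)s²/σ₀² = 20×28.82/24 = 24.0167
Critical values: χ²_{0.995,20} = 7.434, χ²_{0.005,20} = 39.997
Rejection region: χ² < 7.434 or χ² > 39.997
Decision: fail to reject H₀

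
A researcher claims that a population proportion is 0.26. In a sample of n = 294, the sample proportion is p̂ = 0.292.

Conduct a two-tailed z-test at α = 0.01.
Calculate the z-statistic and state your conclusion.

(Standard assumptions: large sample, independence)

Answer: z = 1.2509, fail to reject H₀

Derivation:
H₀: p = 0.26, H₁: p ≠ 0.26
Standard error: SE = √(p₀(1-p₀)/n) = √(0.26×0.74/294) = 0.025582
z-statistic: z = (p̂ - p₀)/SE = (0.292 - 0.26)/0.025582 = 1.2509
Critical value: z_0.005 = ±2.576
p-value = 0.2110
Decision: fail to reject H₀ at α = 0.01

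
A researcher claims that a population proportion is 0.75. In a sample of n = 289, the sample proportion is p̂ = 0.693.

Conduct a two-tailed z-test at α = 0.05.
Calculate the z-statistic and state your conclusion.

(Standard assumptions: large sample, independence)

Answer: z = -2.2378, reject H₀

Derivation:
H₀: p = 0.75, H₁: p ≠ 0.75
Standard error: SE = √(p₀(1-p₀)/n) = √(0.75×0.25/289) = 0.025471
z-statistic: z = (p̂ - p₀)/SE = (0.693 - 0.75)/0.025471 = -2.2378
Critical value: z_0.025 = ±1.960
p-value = 0.0252
Decision: reject H₀ at α = 0.05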